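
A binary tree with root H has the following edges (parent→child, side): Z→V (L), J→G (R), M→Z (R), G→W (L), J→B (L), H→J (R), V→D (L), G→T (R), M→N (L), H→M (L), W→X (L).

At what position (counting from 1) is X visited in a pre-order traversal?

Pre-order visits the node, then its left subtree, then its right subtree.
Visit H.
At H: go left to M.
  Visit M.
  At M: go left to N.
    N is a leaf — visit N.
  At M: go right to Z.
    Visit Z.
    At Z: go left to V.
      Visit V.
      At V: go left to D.
        D is a leaf — visit D.
      At V: no right child.
    At Z: no right child.
At H: go right to J.
  Visit J.
  At J: go left to B.
    B is a leaf — visit B.
  At J: go right to G.
    Visit G.
    At G: go left to W.
      Visit W.
      At W: go left to X.
        X is a leaf — visit X.
      At W: no right child.
    At G: go right to T.
      T is a leaf — visit T.
Full pre-order sequence: H, M, N, Z, V, D, J, B, G, W, X, T.

11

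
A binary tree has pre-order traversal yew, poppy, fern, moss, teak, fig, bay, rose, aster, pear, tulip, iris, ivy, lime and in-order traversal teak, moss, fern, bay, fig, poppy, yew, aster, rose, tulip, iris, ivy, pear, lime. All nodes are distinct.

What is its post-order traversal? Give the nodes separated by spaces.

The first element of pre-order is the root; it splits in-order into left and right subtrees.
Root yew: left subtree has 6 nodes {teak, moss, fern, bay, fig, poppy}, right has 7 {aster, rose, tulip, iris, ivy, pear, lime}.
  Root poppy: left subtree has 5 nodes {teak, moss, fern, bay, fig}, right has 0 { }.
    Root fern: left subtree has 2 nodes {teak, moss}, right has 2 {bay, fig}.
      Root moss: left subtree has 1 node {teak}, right has 0 { }.
      Root fig: left subtree has 1 node {bay}, right has 0 { }.
  Root rose: left subtree has 1 node {aster}, right has 5 {tulip, iris, ivy, pear, lime}.
    Root pear: left subtree has 3 nodes {tulip, iris, ivy}, right has 1 {lime}.
      Root tulip: left subtree has 0 nodes { }, right has 2 {iris, ivy}.
        Root iris: left subtree has 0 nodes { }, right has 1 {ivy}.

teak moss bay fig fern poppy aster ivy iris tulip lime pear rose yew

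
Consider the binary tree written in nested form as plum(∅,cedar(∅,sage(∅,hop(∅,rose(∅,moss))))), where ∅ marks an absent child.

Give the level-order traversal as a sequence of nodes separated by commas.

Level-order visits nodes level by level from the root, left to right within each level.
Level 0: plum
Level 1: cedar
Level 2: sage
Level 3: hop
Level 4: rose
Level 5: moss

plum, cedar, sage, hop, rose, moss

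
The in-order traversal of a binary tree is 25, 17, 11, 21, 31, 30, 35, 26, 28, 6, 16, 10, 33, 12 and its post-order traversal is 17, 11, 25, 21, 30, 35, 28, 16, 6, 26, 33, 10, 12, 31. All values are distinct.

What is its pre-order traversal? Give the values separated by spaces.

31 21 25 11 17 12 10 26 35 30 6 28 16 33

The last element of post-order is the root; it splits in-order into left and right subtrees.
Root 31: left subtree has 4 nodes {25, 17, 11, 21}, right has 9 {30, 35, 26, 28, 6, 16, 10, 33, 12}.
  Root 21: left subtree has 3 nodes {25, 17, 11}, right has 0 { }.
    Root 25: left subtree has 0 nodes { }, right has 2 {17, 11}.
      Root 11: left subtree has 1 node {17}, right has 0 { }.
  Root 12: left subtree has 8 nodes {30, 35, 26, 28, 6, 16, 10, 33}, right has 0 { }.
    Root 10: left subtree has 6 nodes {30, 35, 26, 28, 6, 16}, right has 1 {33}.
      Root 26: left subtree has 2 nodes {30, 35}, right has 3 {28, 6, 16}.
        Root 35: left subtree has 1 node {30}, right has 0 { }.
        Root 6: left subtree has 1 node {28}, right has 1 {16}.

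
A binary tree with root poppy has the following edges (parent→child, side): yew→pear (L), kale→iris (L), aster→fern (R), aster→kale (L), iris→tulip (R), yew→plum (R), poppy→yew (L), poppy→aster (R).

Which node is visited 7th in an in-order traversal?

In-order visits the left subtree, then the node, then the right subtree.
At poppy: go left to yew.
  At yew: go left to pear.
    pear is a leaf — visit pear.
  Visit yew.
  At yew: go right to plum.
    plum is a leaf — visit plum.
Visit poppy.
At poppy: go right to aster.
  At aster: go left to kale.
    At kale: go left to iris.
      At iris: no left child.
      Visit iris.
      At iris: go right to tulip.
        tulip is a leaf — visit tulip.
    Visit kale.
    At kale: no right child.
  Visit aster.
  At aster: go right to fern.
    fern is a leaf — visit fern.
Full in-order sequence: pear, yew, plum, poppy, iris, tulip, kale, aster, fern.

kale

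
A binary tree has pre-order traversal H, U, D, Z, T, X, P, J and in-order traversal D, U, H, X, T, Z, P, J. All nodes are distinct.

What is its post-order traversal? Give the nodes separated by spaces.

D U X T J P Z H

The first element of pre-order is the root; it splits in-order into left and right subtrees.
Root H: left subtree has 2 nodes {D, U}, right has 5 {X, T, Z, P, J}.
  Root U: left subtree has 1 node {D}, right has 0 { }.
  Root Z: left subtree has 2 nodes {X, T}, right has 2 {P, J}.
    Root T: left subtree has 1 node {X}, right has 0 { }.
    Root P: left subtree has 0 nodes { }, right has 1 {J}.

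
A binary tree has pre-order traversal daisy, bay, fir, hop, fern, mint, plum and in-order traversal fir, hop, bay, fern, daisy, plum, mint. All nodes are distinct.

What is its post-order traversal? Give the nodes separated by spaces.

hop fir fern bay plum mint daisy

The first element of pre-order is the root; it splits in-order into left and right subtrees.
Root daisy: left subtree has 4 nodes {fir, hop, bay, fern}, right has 2 {plum, mint}.
  Root bay: left subtree has 2 nodes {fir, hop}, right has 1 {fern}.
    Root fir: left subtree has 0 nodes { }, right has 1 {hop}.
  Root mint: left subtree has 1 node {plum}, right has 0 { }.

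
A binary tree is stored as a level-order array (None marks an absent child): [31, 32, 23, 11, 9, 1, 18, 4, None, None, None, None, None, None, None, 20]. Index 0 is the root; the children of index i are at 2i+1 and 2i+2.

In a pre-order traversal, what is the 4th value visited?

4

Pre-order visits the node, then its left subtree, then its right subtree.
Visit 31.
At 31: go left to 32.
  Visit 32.
  At 32: go left to 11.
    Visit 11.
    At 11: go left to 4.
      Visit 4.
      At 4: go left to 20.
        20 is a leaf — visit 20.
      At 4: no right child.
    At 11: no right child.
  At 32: go right to 9.
    9 is a leaf — visit 9.
At 31: go right to 23.
  Visit 23.
  At 23: go left to 1.
    1 is a leaf — visit 1.
  At 23: go right to 18.
    18 is a leaf — visit 18.
Full pre-order sequence: 31, 32, 11, 4, 20, 9, 23, 1, 18.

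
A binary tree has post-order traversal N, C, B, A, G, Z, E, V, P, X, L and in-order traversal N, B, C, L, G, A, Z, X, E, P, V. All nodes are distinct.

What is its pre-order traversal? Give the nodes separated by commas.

The last element of post-order is the root; it splits in-order into left and right subtrees.
Root L: left subtree has 3 nodes {N, B, C}, right has 7 {G, A, Z, X, E, P, V}.
  Root B: left subtree has 1 node {N}, right has 1 {C}.
  Root X: left subtree has 3 nodes {G, A, Z}, right has 3 {E, P, V}.
    Root Z: left subtree has 2 nodes {G, A}, right has 0 { }.
      Root G: left subtree has 0 nodes { }, right has 1 {A}.
    Root P: left subtree has 1 node {E}, right has 1 {V}.

L, B, N, C, X, Z, G, A, P, E, V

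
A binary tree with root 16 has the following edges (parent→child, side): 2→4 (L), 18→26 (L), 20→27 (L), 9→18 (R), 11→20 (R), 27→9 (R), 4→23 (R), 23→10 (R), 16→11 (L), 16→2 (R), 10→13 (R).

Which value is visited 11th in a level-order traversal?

Level-order visits nodes level by level from the root, left to right within each level.
Level 0: 16
Level 1: 11, 2
Level 2: 20, 4
Level 3: 27, 23
Level 4: 9, 10
Level 5: 18, 13
Level 6: 26
Full level-order sequence: 16, 11, 2, 20, 4, 27, 23, 9, 10, 18, 13, 26.

13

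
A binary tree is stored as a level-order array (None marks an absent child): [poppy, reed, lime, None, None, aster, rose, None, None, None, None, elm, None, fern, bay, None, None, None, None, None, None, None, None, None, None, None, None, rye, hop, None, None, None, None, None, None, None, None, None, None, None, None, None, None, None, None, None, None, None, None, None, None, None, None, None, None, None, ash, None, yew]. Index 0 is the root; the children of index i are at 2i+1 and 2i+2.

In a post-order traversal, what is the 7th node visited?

Post-order visits the left subtree, then the right subtree, then the node.
At poppy: go left to reed.
  reed is a leaf — visit reed.
At poppy: go right to lime.
  At lime: go left to aster.
    At aster: go left to elm.
      elm is a leaf — visit elm.
    At aster: no right child.
    Visit aster.
  At lime: go right to rose.
    At rose: go left to fern.
      At fern: go left to rye.
        At rye: no left child.
        At rye: go right to ash.
          ash is a leaf — visit ash.
        Visit rye.
      At fern: go right to hop.
        At hop: no left child.
        At hop: go right to yew.
          yew is a leaf — visit yew.
        Visit hop.
      Visit fern.
    At rose: go right to bay.
      bay is a leaf — visit bay.
    Visit rose.
  Visit lime.
Visit poppy.
Full post-order sequence: reed, elm, aster, ash, rye, yew, hop, fern, bay, rose, lime, poppy.

hop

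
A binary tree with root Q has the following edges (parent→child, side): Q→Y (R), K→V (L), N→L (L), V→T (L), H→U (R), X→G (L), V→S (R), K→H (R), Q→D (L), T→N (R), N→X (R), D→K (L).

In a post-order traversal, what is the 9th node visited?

H

Post-order visits the left subtree, then the right subtree, then the node.
At Q: go left to D.
  At D: go left to K.
    At K: go left to V.
      At V: go left to T.
        At T: no left child.
        At T: go right to N.
          At N: go left to L.
            L is a leaf — visit L.
          At N: go right to X.
            At X: go left to G.
              G is a leaf — visit G.
            At X: no right child.
            Visit X.
          Visit N.
        Visit T.
      At V: go right to S.
        S is a leaf — visit S.
      Visit V.
    At K: go right to H.
      At H: no left child.
      At H: go right to U.
        U is a leaf — visit U.
      Visit H.
    Visit K.
  At D: no right child.
  Visit D.
At Q: go right to Y.
  Y is a leaf — visit Y.
Visit Q.
Full post-order sequence: L, G, X, N, T, S, V, U, H, K, D, Y, Q.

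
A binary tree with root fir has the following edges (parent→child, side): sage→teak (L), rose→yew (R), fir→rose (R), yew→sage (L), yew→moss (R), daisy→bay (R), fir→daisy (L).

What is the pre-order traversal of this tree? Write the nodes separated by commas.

fir, daisy, bay, rose, yew, sage, teak, moss

Pre-order visits the node, then its left subtree, then its right subtree.
Visit fir.
At fir: go left to daisy.
  Visit daisy.
  At daisy: no left child.
  At daisy: go right to bay.
    bay is a leaf — visit bay.
At fir: go right to rose.
  Visit rose.
  At rose: no left child.
  At rose: go right to yew.
    Visit yew.
    At yew: go left to sage.
      Visit sage.
      At sage: go left to teak.
        teak is a leaf — visit teak.
      At sage: no right child.
    At yew: go right to moss.
      moss is a leaf — visit moss.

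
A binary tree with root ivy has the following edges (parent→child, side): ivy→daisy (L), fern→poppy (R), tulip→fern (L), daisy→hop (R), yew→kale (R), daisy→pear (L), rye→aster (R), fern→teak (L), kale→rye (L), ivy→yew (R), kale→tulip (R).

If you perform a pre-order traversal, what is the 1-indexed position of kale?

Pre-order visits the node, then its left subtree, then its right subtree.
Visit ivy.
At ivy: go left to daisy.
  Visit daisy.
  At daisy: go left to pear.
    pear is a leaf — visit pear.
  At daisy: go right to hop.
    hop is a leaf — visit hop.
At ivy: go right to yew.
  Visit yew.
  At yew: no left child.
  At yew: go right to kale.
    Visit kale.
    At kale: go left to rye.
      Visit rye.
      At rye: no left child.
      At rye: go right to aster.
        aster is a leaf — visit aster.
    At kale: go right to tulip.
      Visit tulip.
      At tulip: go left to fern.
        Visit fern.
        At fern: go left to teak.
          teak is a leaf — visit teak.
        At fern: go right to poppy.
          poppy is a leaf — visit poppy.
      At tulip: no right child.
Full pre-order sequence: ivy, daisy, pear, hop, yew, kale, rye, aster, tulip, fern, teak, poppy.

6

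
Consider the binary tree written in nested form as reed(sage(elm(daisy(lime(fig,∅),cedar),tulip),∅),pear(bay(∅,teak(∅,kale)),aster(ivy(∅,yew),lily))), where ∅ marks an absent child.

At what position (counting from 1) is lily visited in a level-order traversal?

Level-order visits nodes level by level from the root, left to right within each level.
Level 0: reed
Level 1: sage, pear
Level 2: elm, bay, aster
Level 3: daisy, tulip, teak, ivy, lily
Level 4: lime, cedar, kale, yew
Level 5: fig
Full level-order sequence: reed, sage, pear, elm, bay, aster, daisy, tulip, teak, ivy, lily, lime, cedar, kale, yew, fig.

11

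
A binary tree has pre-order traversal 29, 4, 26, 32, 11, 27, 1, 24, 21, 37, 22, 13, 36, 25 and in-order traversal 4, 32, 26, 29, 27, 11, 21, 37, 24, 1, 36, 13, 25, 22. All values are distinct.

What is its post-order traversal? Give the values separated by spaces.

32 26 4 27 37 21 24 36 25 13 22 1 11 29

The first element of pre-order is the root; it splits in-order into left and right subtrees.
Root 29: left subtree has 3 nodes {4, 32, 26}, right has 10 {27, 11, 21, 37, 24, 1, 36, 13, 25, 22}.
  Root 4: left subtree has 0 nodes { }, right has 2 {32, 26}.
    Root 26: left subtree has 1 node {32}, right has 0 { }.
  Root 11: left subtree has 1 node {27}, right has 8 {21, 37, 24, 1, 36, 13, 25, 22}.
    Root 1: left subtree has 3 nodes {21, 37, 24}, right has 4 {36, 13, 25, 22}.
      Root 24: left subtree has 2 nodes {21, 37}, right has 0 { }.
        Root 21: left subtree has 0 nodes { }, right has 1 {37}.
      Root 22: left subtree has 3 nodes {36, 13, 25}, right has 0 { }.
        Root 13: left subtree has 1 node {36}, right has 1 {25}.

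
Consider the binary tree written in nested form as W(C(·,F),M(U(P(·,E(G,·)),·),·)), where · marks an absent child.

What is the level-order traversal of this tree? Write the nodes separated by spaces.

Level-order visits nodes level by level from the root, left to right within each level.
Level 0: W
Level 1: C, M
Level 2: F, U
Level 3: P
Level 4: E
Level 5: G

W C M F U P E G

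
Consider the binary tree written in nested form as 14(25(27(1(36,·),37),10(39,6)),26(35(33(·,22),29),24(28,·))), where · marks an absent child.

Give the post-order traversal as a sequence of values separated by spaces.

Post-order visits the left subtree, then the right subtree, then the node.
At 14: go left to 25.
  At 25: go left to 27.
    At 27: go left to 1.
      At 1: go left to 36.
        36 is a leaf — visit 36.
      At 1: no right child.
      Visit 1.
    At 27: go right to 37.
      37 is a leaf — visit 37.
    Visit 27.
  At 25: go right to 10.
    At 10: go left to 39.
      39 is a leaf — visit 39.
    At 10: go right to 6.
      6 is a leaf — visit 6.
    Visit 10.
  Visit 25.
At 14: go right to 26.
  At 26: go left to 35.
    At 35: go left to 33.
      At 33: no left child.
      At 33: go right to 22.
        22 is a leaf — visit 22.
      Visit 33.
    At 35: go right to 29.
      29 is a leaf — visit 29.
    Visit 35.
  At 26: go right to 24.
    At 24: go left to 28.
      28 is a leaf — visit 28.
    At 24: no right child.
    Visit 24.
  Visit 26.
Visit 14.

36 1 37 27 39 6 10 25 22 33 29 35 28 24 26 14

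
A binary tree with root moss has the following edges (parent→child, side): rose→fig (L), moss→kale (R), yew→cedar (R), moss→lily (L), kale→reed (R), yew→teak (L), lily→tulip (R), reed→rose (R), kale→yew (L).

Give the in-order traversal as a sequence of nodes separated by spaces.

In-order visits the left subtree, then the node, then the right subtree.
At moss: go left to lily.
  At lily: no left child.
  Visit lily.
  At lily: go right to tulip.
    tulip is a leaf — visit tulip.
Visit moss.
At moss: go right to kale.
  At kale: go left to yew.
    At yew: go left to teak.
      teak is a leaf — visit teak.
    Visit yew.
    At yew: go right to cedar.
      cedar is a leaf — visit cedar.
  Visit kale.
  At kale: go right to reed.
    At reed: no left child.
    Visit reed.
    At reed: go right to rose.
      At rose: go left to fig.
        fig is a leaf — visit fig.
      Visit rose.
      At rose: no right child.

lily tulip moss teak yew cedar kale reed fig rose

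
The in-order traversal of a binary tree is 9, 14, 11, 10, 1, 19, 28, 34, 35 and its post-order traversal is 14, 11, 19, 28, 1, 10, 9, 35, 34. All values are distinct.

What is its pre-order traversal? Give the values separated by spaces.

34 9 10 11 14 1 28 19 35

The last element of post-order is the root; it splits in-order into left and right subtrees.
Root 34: left subtree has 7 nodes {9, 14, 11, 10, 1, 19, 28}, right has 1 {35}.
  Root 9: left subtree has 0 nodes { }, right has 6 {14, 11, 10, 1, 19, 28}.
    Root 10: left subtree has 2 nodes {14, 11}, right has 3 {1, 19, 28}.
      Root 11: left subtree has 1 node {14}, right has 0 { }.
      Root 1: left subtree has 0 nodes { }, right has 2 {19, 28}.
        Root 28: left subtree has 1 node {19}, right has 0 { }.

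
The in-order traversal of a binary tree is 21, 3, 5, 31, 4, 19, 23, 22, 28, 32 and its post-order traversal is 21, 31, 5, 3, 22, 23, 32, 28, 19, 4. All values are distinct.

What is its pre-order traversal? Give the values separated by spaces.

The last element of post-order is the root; it splits in-order into left and right subtrees.
Root 4: left subtree has 4 nodes {21, 3, 5, 31}, right has 5 {19, 23, 22, 28, 32}.
  Root 3: left subtree has 1 node {21}, right has 2 {5, 31}.
    Root 5: left subtree has 0 nodes { }, right has 1 {31}.
  Root 19: left subtree has 0 nodes { }, right has 4 {23, 22, 28, 32}.
    Root 28: left subtree has 2 nodes {23, 22}, right has 1 {32}.
      Root 23: left subtree has 0 nodes { }, right has 1 {22}.

4 3 21 5 31 19 28 23 22 32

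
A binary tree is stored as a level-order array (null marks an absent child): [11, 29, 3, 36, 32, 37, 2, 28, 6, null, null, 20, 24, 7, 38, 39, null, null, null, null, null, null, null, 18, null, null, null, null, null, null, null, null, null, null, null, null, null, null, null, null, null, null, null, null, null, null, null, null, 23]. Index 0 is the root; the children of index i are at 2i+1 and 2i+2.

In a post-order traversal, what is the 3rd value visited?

6

Post-order visits the left subtree, then the right subtree, then the node.
At 11: go left to 29.
  At 29: go left to 36.
    At 36: go left to 28.
      At 28: go left to 39.
        39 is a leaf — visit 39.
      At 28: no right child.
      Visit 28.
    At 36: go right to 6.
      6 is a leaf — visit 6.
    Visit 36.
  At 29: go right to 32.
    32 is a leaf — visit 32.
  Visit 29.
At 11: go right to 3.
  At 3: go left to 37.
    At 37: go left to 20.
      At 20: go left to 18.
        At 18: no left child.
        At 18: go right to 23.
          23 is a leaf — visit 23.
        Visit 18.
      At 20: no right child.
      Visit 20.
    At 37: go right to 24.
      24 is a leaf — visit 24.
    Visit 37.
  At 3: go right to 2.
    At 2: go left to 7.
      7 is a leaf — visit 7.
    At 2: go right to 38.
      38 is a leaf — visit 38.
    Visit 2.
  Visit 3.
Visit 11.
Full post-order sequence: 39, 28, 6, 36, 32, 29, 23, 18, 20, 24, 37, 7, 38, 2, 3, 11.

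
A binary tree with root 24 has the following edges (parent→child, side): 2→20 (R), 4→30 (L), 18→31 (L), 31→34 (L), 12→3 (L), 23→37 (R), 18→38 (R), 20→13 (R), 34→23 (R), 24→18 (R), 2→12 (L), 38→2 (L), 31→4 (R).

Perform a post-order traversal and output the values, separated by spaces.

Post-order visits the left subtree, then the right subtree, then the node.
At 24: no left child.
At 24: go right to 18.
  At 18: go left to 31.
    At 31: go left to 34.
      At 34: no left child.
      At 34: go right to 23.
        At 23: no left child.
        At 23: go right to 37.
          37 is a leaf — visit 37.
        Visit 23.
      Visit 34.
    At 31: go right to 4.
      At 4: go left to 30.
        30 is a leaf — visit 30.
      At 4: no right child.
      Visit 4.
    Visit 31.
  At 18: go right to 38.
    At 38: go left to 2.
      At 2: go left to 12.
        At 12: go left to 3.
          3 is a leaf — visit 3.
        At 12: no right child.
        Visit 12.
      At 2: go right to 20.
        At 20: no left child.
        At 20: go right to 13.
          13 is a leaf — visit 13.
        Visit 20.
      Visit 2.
    At 38: no right child.
    Visit 38.
  Visit 18.
Visit 24.

37 23 34 30 4 31 3 12 13 20 2 38 18 24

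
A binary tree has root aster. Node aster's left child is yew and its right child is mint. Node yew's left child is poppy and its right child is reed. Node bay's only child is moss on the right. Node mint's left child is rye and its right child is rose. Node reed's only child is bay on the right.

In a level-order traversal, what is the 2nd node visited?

Level-order visits nodes level by level from the root, left to right within each level.
Level 0: aster
Level 1: yew, mint
Level 2: poppy, reed, rye, rose
Level 3: bay
Level 4: moss
Full level-order sequence: aster, yew, mint, poppy, reed, rye, rose, bay, moss.

yew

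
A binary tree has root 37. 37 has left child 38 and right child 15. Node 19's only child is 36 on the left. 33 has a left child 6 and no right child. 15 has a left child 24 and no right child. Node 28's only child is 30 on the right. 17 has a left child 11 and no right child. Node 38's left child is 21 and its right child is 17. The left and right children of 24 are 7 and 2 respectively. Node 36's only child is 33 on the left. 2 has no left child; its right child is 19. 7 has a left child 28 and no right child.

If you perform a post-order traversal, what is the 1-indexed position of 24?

Post-order visits the left subtree, then the right subtree, then the node.
At 37: go left to 38.
  At 38: go left to 21.
    21 is a leaf — visit 21.
  At 38: go right to 17.
    At 17: go left to 11.
      11 is a leaf — visit 11.
    At 17: no right child.
    Visit 17.
  Visit 38.
At 37: go right to 15.
  At 15: go left to 24.
    At 24: go left to 7.
      At 7: go left to 28.
        At 28: no left child.
        At 28: go right to 30.
          30 is a leaf — visit 30.
        Visit 28.
      At 7: no right child.
      Visit 7.
    At 24: go right to 2.
      At 2: no left child.
      At 2: go right to 19.
        At 19: go left to 36.
          At 36: go left to 33.
            At 33: go left to 6.
              6 is a leaf — visit 6.
            At 33: no right child.
            Visit 33.
          At 36: no right child.
          Visit 36.
        At 19: no right child.
        Visit 19.
      Visit 2.
    Visit 24.
  At 15: no right child.
  Visit 15.
Visit 37.
Full post-order sequence: 21, 11, 17, 38, 30, 28, 7, 6, 33, 36, 19, 2, 24, 15, 37.

13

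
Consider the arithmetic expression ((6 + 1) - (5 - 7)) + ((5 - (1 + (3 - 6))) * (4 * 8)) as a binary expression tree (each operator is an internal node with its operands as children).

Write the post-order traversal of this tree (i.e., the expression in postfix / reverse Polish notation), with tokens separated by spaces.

6 1 + 5 7 - - 5 1 3 6 - + - 4 8 * * +

Post-order on an expression tree gives postfix notation: for each operator, emit left operand, right operand, then the operator.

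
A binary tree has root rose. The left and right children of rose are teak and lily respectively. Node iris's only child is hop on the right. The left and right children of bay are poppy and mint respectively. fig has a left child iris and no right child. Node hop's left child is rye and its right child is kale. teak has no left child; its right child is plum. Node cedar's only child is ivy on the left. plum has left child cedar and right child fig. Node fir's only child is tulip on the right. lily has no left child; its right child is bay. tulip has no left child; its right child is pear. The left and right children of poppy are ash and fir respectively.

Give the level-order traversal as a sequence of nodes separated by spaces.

rose teak lily plum bay cedar fig poppy mint ivy iris ash fir hop tulip rye kale pear

Level-order visits nodes level by level from the root, left to right within each level.
Level 0: rose
Level 1: teak, lily
Level 2: plum, bay
Level 3: cedar, fig, poppy, mint
Level 4: ivy, iris, ash, fir
Level 5: hop, tulip
Level 6: rye, kale, pear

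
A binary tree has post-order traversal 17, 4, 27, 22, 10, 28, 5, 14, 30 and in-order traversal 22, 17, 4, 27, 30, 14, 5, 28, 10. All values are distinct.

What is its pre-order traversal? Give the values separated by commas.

30, 22, 27, 4, 17, 14, 5, 28, 10

The last element of post-order is the root; it splits in-order into left and right subtrees.
Root 30: left subtree has 4 nodes {22, 17, 4, 27}, right has 4 {14, 5, 28, 10}.
  Root 22: left subtree has 0 nodes { }, right has 3 {17, 4, 27}.
    Root 27: left subtree has 2 nodes {17, 4}, right has 0 { }.
      Root 4: left subtree has 1 node {17}, right has 0 { }.
  Root 14: left subtree has 0 nodes { }, right has 3 {5, 28, 10}.
    Root 5: left subtree has 0 nodes { }, right has 2 {28, 10}.
      Root 28: left subtree has 0 nodes { }, right has 1 {10}.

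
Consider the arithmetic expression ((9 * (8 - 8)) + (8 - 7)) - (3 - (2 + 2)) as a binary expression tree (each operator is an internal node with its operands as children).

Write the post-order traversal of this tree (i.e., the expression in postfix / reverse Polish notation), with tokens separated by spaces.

9 8 8 - * 8 7 - + 3 2 2 + - -

Post-order on an expression tree gives postfix notation: for each operator, emit left operand, right operand, then the operator.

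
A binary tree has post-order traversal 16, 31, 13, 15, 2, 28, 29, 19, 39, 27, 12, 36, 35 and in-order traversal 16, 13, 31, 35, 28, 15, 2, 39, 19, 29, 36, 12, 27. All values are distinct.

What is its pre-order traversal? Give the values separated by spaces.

35 13 16 31 36 39 28 2 15 19 29 12 27

The last element of post-order is the root; it splits in-order into left and right subtrees.
Root 35: left subtree has 3 nodes {16, 13, 31}, right has 9 {28, 15, 2, 39, 19, 29, 36, 12, 27}.
  Root 13: left subtree has 1 node {16}, right has 1 {31}.
  Root 36: left subtree has 6 nodes {28, 15, 2, 39, 19, 29}, right has 2 {12, 27}.
    Root 39: left subtree has 3 nodes {28, 15, 2}, right has 2 {19, 29}.
      Root 28: left subtree has 0 nodes { }, right has 2 {15, 2}.
        Root 2: left subtree has 1 node {15}, right has 0 { }.
      Root 19: left subtree has 0 nodes { }, right has 1 {29}.
    Root 12: left subtree has 0 nodes { }, right has 1 {27}.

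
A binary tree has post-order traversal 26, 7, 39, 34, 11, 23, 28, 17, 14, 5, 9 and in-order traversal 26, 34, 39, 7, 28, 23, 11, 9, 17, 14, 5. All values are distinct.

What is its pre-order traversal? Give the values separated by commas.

9, 28, 34, 26, 39, 7, 23, 11, 5, 14, 17

The last element of post-order is the root; it splits in-order into left and right subtrees.
Root 9: left subtree has 7 nodes {26, 34, 39, 7, 28, 23, 11}, right has 3 {17, 14, 5}.
  Root 28: left subtree has 4 nodes {26, 34, 39, 7}, right has 2 {23, 11}.
    Root 34: left subtree has 1 node {26}, right has 2 {39, 7}.
      Root 39: left subtree has 0 nodes { }, right has 1 {7}.
    Root 23: left subtree has 0 nodes { }, right has 1 {11}.
  Root 5: left subtree has 2 nodes {17, 14}, right has 0 { }.
    Root 14: left subtree has 1 node {17}, right has 0 { }.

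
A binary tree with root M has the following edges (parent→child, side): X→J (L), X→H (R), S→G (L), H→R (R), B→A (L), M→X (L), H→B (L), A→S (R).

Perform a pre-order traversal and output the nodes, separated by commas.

M, X, J, H, B, A, S, G, R

Pre-order visits the node, then its left subtree, then its right subtree.
Visit M.
At M: go left to X.
  Visit X.
  At X: go left to J.
    J is a leaf — visit J.
  At X: go right to H.
    Visit H.
    At H: go left to B.
      Visit B.
      At B: go left to A.
        Visit A.
        At A: no left child.
        At A: go right to S.
          Visit S.
          At S: go left to G.
            G is a leaf — visit G.
          At S: no right child.
      At B: no right child.
    At H: go right to R.
      R is a leaf — visit R.
At M: no right child.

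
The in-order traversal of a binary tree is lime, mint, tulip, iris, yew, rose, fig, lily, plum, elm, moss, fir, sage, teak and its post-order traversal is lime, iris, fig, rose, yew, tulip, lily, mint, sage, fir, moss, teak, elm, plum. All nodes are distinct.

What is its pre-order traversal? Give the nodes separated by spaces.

plum mint lime lily tulip yew iris rose fig elm teak moss fir sage

The last element of post-order is the root; it splits in-order into left and right subtrees.
Root plum: left subtree has 8 nodes {lime, mint, tulip, iris, yew, rose, fig, lily}, right has 5 {elm, moss, fir, sage, teak}.
  Root mint: left subtree has 1 node {lime}, right has 6 {tulip, iris, yew, rose, fig, lily}.
    Root lily: left subtree has 5 nodes {tulip, iris, yew, rose, fig}, right has 0 { }.
      Root tulip: left subtree has 0 nodes { }, right has 4 {iris, yew, rose, fig}.
        Root yew: left subtree has 1 node {iris}, right has 2 {rose, fig}.
          Root rose: left subtree has 0 nodes { }, right has 1 {fig}.
  Root elm: left subtree has 0 nodes { }, right has 4 {moss, fir, sage, teak}.
    Root teak: left subtree has 3 nodes {moss, fir, sage}, right has 0 { }.
      Root moss: left subtree has 0 nodes { }, right has 2 {fir, sage}.
        Root fir: left subtree has 0 nodes { }, right has 1 {sage}.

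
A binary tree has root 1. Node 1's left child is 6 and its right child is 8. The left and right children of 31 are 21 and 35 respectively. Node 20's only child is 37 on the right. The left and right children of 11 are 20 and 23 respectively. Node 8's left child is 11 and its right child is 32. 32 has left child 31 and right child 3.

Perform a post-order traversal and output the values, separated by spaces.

6 37 20 23 11 21 35 31 3 32 8 1

Post-order visits the left subtree, then the right subtree, then the node.
At 1: go left to 6.
  6 is a leaf — visit 6.
At 1: go right to 8.
  At 8: go left to 11.
    At 11: go left to 20.
      At 20: no left child.
      At 20: go right to 37.
        37 is a leaf — visit 37.
      Visit 20.
    At 11: go right to 23.
      23 is a leaf — visit 23.
    Visit 11.
  At 8: go right to 32.
    At 32: go left to 31.
      At 31: go left to 21.
        21 is a leaf — visit 21.
      At 31: go right to 35.
        35 is a leaf — visit 35.
      Visit 31.
    At 32: go right to 3.
      3 is a leaf — visit 3.
    Visit 32.
  Visit 8.
Visit 1.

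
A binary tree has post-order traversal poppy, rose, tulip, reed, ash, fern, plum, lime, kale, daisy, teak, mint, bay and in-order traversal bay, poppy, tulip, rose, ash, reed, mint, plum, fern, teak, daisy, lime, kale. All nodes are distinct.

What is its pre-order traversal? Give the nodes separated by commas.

The last element of post-order is the root; it splits in-order into left and right subtrees.
Root bay: left subtree has 0 nodes { }, right has 12 {poppy, tulip, rose, ash, reed, mint, plum, fern, teak, daisy, lime, kale}.
  Root mint: left subtree has 5 nodes {poppy, tulip, rose, ash, reed}, right has 6 {plum, fern, teak, daisy, lime, kale}.
    Root ash: left subtree has 3 nodes {poppy, tulip, rose}, right has 1 {reed}.
      Root tulip: left subtree has 1 node {poppy}, right has 1 {rose}.
    Root teak: left subtree has 2 nodes {plum, fern}, right has 3 {daisy, lime, kale}.
      Root plum: left subtree has 0 nodes { }, right has 1 {fern}.
      Root daisy: left subtree has 0 nodes { }, right has 2 {lime, kale}.
        Root kale: left subtree has 1 node {lime}, right has 0 { }.

bay, mint, ash, tulip, poppy, rose, reed, teak, plum, fern, daisy, kale, lime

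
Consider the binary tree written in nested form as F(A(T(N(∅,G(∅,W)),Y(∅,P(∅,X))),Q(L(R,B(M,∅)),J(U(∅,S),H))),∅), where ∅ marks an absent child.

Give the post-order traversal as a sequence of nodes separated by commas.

W, G, N, X, P, Y, T, R, M, B, L, S, U, H, J, Q, A, F

Post-order visits the left subtree, then the right subtree, then the node.
At F: go left to A.
  At A: go left to T.
    At T: go left to N.
      At N: no left child.
      At N: go right to G.
        At G: no left child.
        At G: go right to W.
          W is a leaf — visit W.
        Visit G.
      Visit N.
    At T: go right to Y.
      At Y: no left child.
      At Y: go right to P.
        At P: no left child.
        At P: go right to X.
          X is a leaf — visit X.
        Visit P.
      Visit Y.
    Visit T.
  At A: go right to Q.
    At Q: go left to L.
      At L: go left to R.
        R is a leaf — visit R.
      At L: go right to B.
        At B: go left to M.
          M is a leaf — visit M.
        At B: no right child.
        Visit B.
      Visit L.
    At Q: go right to J.
      At J: go left to U.
        At U: no left child.
        At U: go right to S.
          S is a leaf — visit S.
        Visit U.
      At J: go right to H.
        H is a leaf — visit H.
      Visit J.
    Visit Q.
  Visit A.
At F: no right child.
Visit F.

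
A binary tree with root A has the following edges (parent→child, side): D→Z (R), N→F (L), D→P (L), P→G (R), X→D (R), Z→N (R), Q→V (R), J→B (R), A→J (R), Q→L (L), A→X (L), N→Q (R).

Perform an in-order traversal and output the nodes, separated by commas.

In-order visits the left subtree, then the node, then the right subtree.
At A: go left to X.
  At X: no left child.
  Visit X.
  At X: go right to D.
    At D: go left to P.
      At P: no left child.
      Visit P.
      At P: go right to G.
        G is a leaf — visit G.
    Visit D.
    At D: go right to Z.
      At Z: no left child.
      Visit Z.
      At Z: go right to N.
        At N: go left to F.
          F is a leaf — visit F.
        Visit N.
        At N: go right to Q.
          At Q: go left to L.
            L is a leaf — visit L.
          Visit Q.
          At Q: go right to V.
            V is a leaf — visit V.
Visit A.
At A: go right to J.
  At J: no left child.
  Visit J.
  At J: go right to B.
    B is a leaf — visit B.

X, P, G, D, Z, F, N, L, Q, V, A, J, B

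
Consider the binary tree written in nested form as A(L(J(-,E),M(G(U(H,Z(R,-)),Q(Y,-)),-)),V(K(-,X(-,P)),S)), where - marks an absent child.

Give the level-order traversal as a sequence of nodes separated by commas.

Level-order visits nodes level by level from the root, left to right within each level.
Level 0: A
Level 1: L, V
Level 2: J, M, K, S
Level 3: E, G, X
Level 4: U, Q, P
Level 5: H, Z, Y
Level 6: R

A, L, V, J, M, K, S, E, G, X, U, Q, P, H, Z, Y, R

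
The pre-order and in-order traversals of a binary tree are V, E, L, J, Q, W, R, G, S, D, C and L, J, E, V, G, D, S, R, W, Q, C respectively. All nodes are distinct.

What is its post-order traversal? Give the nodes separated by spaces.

The first element of pre-order is the root; it splits in-order into left and right subtrees.
Root V: left subtree has 3 nodes {L, J, E}, right has 7 {G, D, S, R, W, Q, C}.
  Root E: left subtree has 2 nodes {L, J}, right has 0 { }.
    Root L: left subtree has 0 nodes { }, right has 1 {J}.
  Root Q: left subtree has 5 nodes {G, D, S, R, W}, right has 1 {C}.
    Root W: left subtree has 4 nodes {G, D, S, R}, right has 0 { }.
      Root R: left subtree has 3 nodes {G, D, S}, right has 0 { }.
        Root G: left subtree has 0 nodes { }, right has 2 {D, S}.
          Root S: left subtree has 1 node {D}, right has 0 { }.

J L E D S G R W C Q V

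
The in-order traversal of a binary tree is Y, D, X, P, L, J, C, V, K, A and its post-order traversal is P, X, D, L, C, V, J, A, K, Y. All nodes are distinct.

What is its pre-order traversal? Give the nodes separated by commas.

Y, K, J, L, D, X, P, V, C, A

The last element of post-order is the root; it splits in-order into left and right subtrees.
Root Y: left subtree has 0 nodes { }, right has 9 {D, X, P, L, J, C, V, K, A}.
  Root K: left subtree has 7 nodes {D, X, P, L, J, C, V}, right has 1 {A}.
    Root J: left subtree has 4 nodes {D, X, P, L}, right has 2 {C, V}.
      Root L: left subtree has 3 nodes {D, X, P}, right has 0 { }.
        Root D: left subtree has 0 nodes { }, right has 2 {X, P}.
          Root X: left subtree has 0 nodes { }, right has 1 {P}.
      Root V: left subtree has 1 node {C}, right has 0 { }.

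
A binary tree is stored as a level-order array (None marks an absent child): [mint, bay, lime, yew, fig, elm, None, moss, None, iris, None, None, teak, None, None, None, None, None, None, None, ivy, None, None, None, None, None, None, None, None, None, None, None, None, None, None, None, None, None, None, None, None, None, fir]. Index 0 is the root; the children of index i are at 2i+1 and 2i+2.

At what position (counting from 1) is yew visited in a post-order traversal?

Post-order visits the left subtree, then the right subtree, then the node.
At mint: go left to bay.
  At bay: go left to yew.
    At yew: go left to moss.
      moss is a leaf — visit moss.
    At yew: no right child.
    Visit yew.
  At bay: go right to fig.
    At fig: go left to iris.
      At iris: no left child.
      At iris: go right to ivy.
        At ivy: no left child.
        At ivy: go right to fir.
          fir is a leaf — visit fir.
        Visit ivy.
      Visit iris.
    At fig: no right child.
    Visit fig.
  Visit bay.
At mint: go right to lime.
  At lime: go left to elm.
    At elm: no left child.
    At elm: go right to teak.
      teak is a leaf — visit teak.
    Visit elm.
  At lime: no right child.
  Visit lime.
Visit mint.
Full post-order sequence: moss, yew, fir, ivy, iris, fig, bay, teak, elm, lime, mint.

2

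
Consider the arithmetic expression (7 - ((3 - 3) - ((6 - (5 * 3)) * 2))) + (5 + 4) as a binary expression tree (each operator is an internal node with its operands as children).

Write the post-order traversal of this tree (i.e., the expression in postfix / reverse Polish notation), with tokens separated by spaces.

Post-order on an expression tree gives postfix notation: for each operator, emit left operand, right operand, then the operator.

7 3 3 - 6 5 3 * - 2 * - - 5 4 + +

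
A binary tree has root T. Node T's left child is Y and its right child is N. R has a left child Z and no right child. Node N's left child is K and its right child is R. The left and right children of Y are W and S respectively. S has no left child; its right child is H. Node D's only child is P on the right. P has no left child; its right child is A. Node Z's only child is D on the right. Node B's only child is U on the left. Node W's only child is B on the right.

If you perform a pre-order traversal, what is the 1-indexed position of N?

8

Pre-order visits the node, then its left subtree, then its right subtree.
Visit T.
At T: go left to Y.
  Visit Y.
  At Y: go left to W.
    Visit W.
    At W: no left child.
    At W: go right to B.
      Visit B.
      At B: go left to U.
        U is a leaf — visit U.
      At B: no right child.
  At Y: go right to S.
    Visit S.
    At S: no left child.
    At S: go right to H.
      H is a leaf — visit H.
At T: go right to N.
  Visit N.
  At N: go left to K.
    K is a leaf — visit K.
  At N: go right to R.
    Visit R.
    At R: go left to Z.
      Visit Z.
      At Z: no left child.
      At Z: go right to D.
        Visit D.
        At D: no left child.
        At D: go right to P.
          Visit P.
          At P: no left child.
          At P: go right to A.
            A is a leaf — visit A.
    At R: no right child.
Full pre-order sequence: T, Y, W, B, U, S, H, N, K, R, Z, D, P, A.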